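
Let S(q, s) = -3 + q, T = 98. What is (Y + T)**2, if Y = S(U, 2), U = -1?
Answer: 8836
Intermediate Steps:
Y = -4 (Y = -3 - 1 = -4)
(Y + T)**2 = (-4 + 98)**2 = 94**2 = 8836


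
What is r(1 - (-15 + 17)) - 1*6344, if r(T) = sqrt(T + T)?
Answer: -6344 + I*sqrt(2) ≈ -6344.0 + 1.4142*I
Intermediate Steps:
r(T) = sqrt(2)*sqrt(T) (r(T) = sqrt(2*T) = sqrt(2)*sqrt(T))
r(1 - (-15 + 17)) - 1*6344 = sqrt(2)*sqrt(1 - (-15 + 17)) - 1*6344 = sqrt(2)*sqrt(1 - 1*2) - 6344 = sqrt(2)*sqrt(1 - 2) - 6344 = sqrt(2)*sqrt(-1) - 6344 = sqrt(2)*I - 6344 = I*sqrt(2) - 6344 = -6344 + I*sqrt(2)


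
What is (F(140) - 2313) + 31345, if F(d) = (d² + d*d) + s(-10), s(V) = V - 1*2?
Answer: 68220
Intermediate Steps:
s(V) = -2 + V (s(V) = V - 2 = -2 + V)
F(d) = -12 + 2*d² (F(d) = (d² + d*d) + (-2 - 10) = (d² + d²) - 12 = 2*d² - 12 = -12 + 2*d²)
(F(140) - 2313) + 31345 = ((-12 + 2*140²) - 2313) + 31345 = ((-12 + 2*19600) - 2313) + 31345 = ((-12 + 39200) - 2313) + 31345 = (39188 - 2313) + 31345 = 36875 + 31345 = 68220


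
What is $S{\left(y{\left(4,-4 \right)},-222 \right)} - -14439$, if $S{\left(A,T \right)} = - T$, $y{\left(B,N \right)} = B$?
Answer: $14661$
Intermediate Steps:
$S{\left(y{\left(4,-4 \right)},-222 \right)} - -14439 = \left(-1\right) \left(-222\right) - -14439 = 222 + 14439 = 14661$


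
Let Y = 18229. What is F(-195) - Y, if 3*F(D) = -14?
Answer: -54701/3 ≈ -18234.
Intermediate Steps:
F(D) = -14/3 (F(D) = (⅓)*(-14) = -14/3)
F(-195) - Y = -14/3 - 1*18229 = -14/3 - 18229 = -54701/3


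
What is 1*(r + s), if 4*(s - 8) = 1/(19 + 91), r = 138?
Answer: 64241/440 ≈ 146.00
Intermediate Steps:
s = 3521/440 (s = 8 + 1/(4*(19 + 91)) = 8 + (¼)/110 = 8 + (¼)*(1/110) = 8 + 1/440 = 3521/440 ≈ 8.0023)
1*(r + s) = 1*(138 + 3521/440) = 1*(64241/440) = 64241/440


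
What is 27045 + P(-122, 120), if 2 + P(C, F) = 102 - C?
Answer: 27267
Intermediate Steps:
P(C, F) = 100 - C (P(C, F) = -2 + (102 - C) = 100 - C)
27045 + P(-122, 120) = 27045 + (100 - 1*(-122)) = 27045 + (100 + 122) = 27045 + 222 = 27267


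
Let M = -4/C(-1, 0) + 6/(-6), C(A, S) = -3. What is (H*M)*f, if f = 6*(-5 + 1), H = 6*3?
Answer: -144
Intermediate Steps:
H = 18
M = ⅓ (M = -4/(-3) + 6/(-6) = -4*(-⅓) + 6*(-⅙) = 4/3 - 1 = ⅓ ≈ 0.33333)
f = -24 (f = 6*(-4) = -24)
(H*M)*f = (18*(⅓))*(-24) = 6*(-24) = -144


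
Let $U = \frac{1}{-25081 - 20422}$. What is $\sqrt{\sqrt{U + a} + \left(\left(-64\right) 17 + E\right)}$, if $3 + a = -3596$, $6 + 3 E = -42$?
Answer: $\frac{\sqrt{-2285857401936 + 45503 i \sqrt{7451812354894}}}{45503} \approx 0.90244 + 33.239 i$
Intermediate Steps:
$E = -16$ ($E = -2 + \frac{1}{3} \left(-42\right) = -2 - 14 = -16$)
$a = -3599$ ($a = -3 - 3596 = -3599$)
$U = - \frac{1}{45503}$ ($U = \frac{1}{-45503} = - \frac{1}{45503} \approx -2.1977 \cdot 10^{-5}$)
$\sqrt{\sqrt{U + a} + \left(\left(-64\right) 17 + E\right)} = \sqrt{\sqrt{- \frac{1}{45503} - 3599} - 1104} = \sqrt{\sqrt{- \frac{163765298}{45503}} - 1104} = \sqrt{\frac{i \sqrt{7451812354894}}{45503} - 1104} = \sqrt{-1104 + \frac{i \sqrt{7451812354894}}{45503}}$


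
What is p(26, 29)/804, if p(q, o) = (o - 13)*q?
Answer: 104/201 ≈ 0.51741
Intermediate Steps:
p(q, o) = q*(-13 + o) (p(q, o) = (-13 + o)*q = q*(-13 + o))
p(26, 29)/804 = (26*(-13 + 29))/804 = (26*16)*(1/804) = 416*(1/804) = 104/201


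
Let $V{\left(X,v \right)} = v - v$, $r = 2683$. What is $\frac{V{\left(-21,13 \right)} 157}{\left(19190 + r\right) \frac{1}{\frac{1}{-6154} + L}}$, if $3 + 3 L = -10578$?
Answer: $0$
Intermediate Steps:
$L = -3527$ ($L = -1 + \frac{1}{3} \left(-10578\right) = -1 - 3526 = -3527$)
$V{\left(X,v \right)} = 0$
$\frac{V{\left(-21,13 \right)} 157}{\left(19190 + r\right) \frac{1}{\frac{1}{-6154} + L}} = \frac{0 \cdot 157}{\left(19190 + 2683\right) \frac{1}{\frac{1}{-6154} - 3527}} = \frac{0}{21873 \frac{1}{- \frac{1}{6154} - 3527}} = \frac{0}{21873 \frac{1}{- \frac{21705159}{6154}}} = \frac{0}{21873 \left(- \frac{6154}{21705159}\right)} = \frac{0}{- \frac{44868814}{7235053}} = 0 \left(- \frac{7235053}{44868814}\right) = 0$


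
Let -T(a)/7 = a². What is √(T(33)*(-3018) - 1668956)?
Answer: √21337258 ≈ 4619.2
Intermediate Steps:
T(a) = -7*a²
√(T(33)*(-3018) - 1668956) = √(-7*33²*(-3018) - 1668956) = √(-7*1089*(-3018) - 1668956) = √(-7623*(-3018) - 1668956) = √(23006214 - 1668956) = √21337258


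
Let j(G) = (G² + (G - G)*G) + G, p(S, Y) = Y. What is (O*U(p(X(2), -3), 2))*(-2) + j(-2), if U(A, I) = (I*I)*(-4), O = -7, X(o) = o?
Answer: -222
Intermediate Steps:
U(A, I) = -4*I² (U(A, I) = I²*(-4) = -4*I²)
j(G) = G + G² (j(G) = (G² + 0*G) + G = (G² + 0) + G = G² + G = G + G²)
(O*U(p(X(2), -3), 2))*(-2) + j(-2) = -(-28)*2²*(-2) - 2*(1 - 2) = -(-28)*4*(-2) - 2*(-1) = -7*(-16)*(-2) + 2 = 112*(-2) + 2 = -224 + 2 = -222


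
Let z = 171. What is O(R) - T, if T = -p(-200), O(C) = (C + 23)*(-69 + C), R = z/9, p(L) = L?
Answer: -2300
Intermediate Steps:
R = 19 (R = 171/9 = 171*(⅑) = 19)
O(C) = (-69 + C)*(23 + C) (O(C) = (23 + C)*(-69 + C) = (-69 + C)*(23 + C))
T = 200 (T = -1*(-200) = 200)
O(R) - T = (-1587 + 19² - 46*19) - 1*200 = (-1587 + 361 - 874) - 200 = -2100 - 200 = -2300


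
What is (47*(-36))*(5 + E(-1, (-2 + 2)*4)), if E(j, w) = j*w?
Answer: -8460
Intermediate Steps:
(47*(-36))*(5 + E(-1, (-2 + 2)*4)) = (47*(-36))*(5 - (-2 + 2)*4) = -1692*(5 - 0*4) = -1692*(5 - 1*0) = -1692*(5 + 0) = -1692*5 = -8460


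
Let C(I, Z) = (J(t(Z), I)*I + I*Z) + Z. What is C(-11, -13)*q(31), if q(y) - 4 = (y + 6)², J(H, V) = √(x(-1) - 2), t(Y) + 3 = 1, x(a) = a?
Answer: 178490 - 15103*I*√3 ≈ 1.7849e+5 - 26159.0*I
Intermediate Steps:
t(Y) = -2 (t(Y) = -3 + 1 = -2)
J(H, V) = I*√3 (J(H, V) = √(-1 - 2) = √(-3) = I*√3)
C(I, Z) = Z + I*Z + I*I*√3 (C(I, Z) = ((I*√3)*I + I*Z) + Z = (I*I*√3 + I*Z) + Z = (I*Z + I*I*√3) + Z = Z + I*Z + I*I*√3)
q(y) = 4 + (6 + y)² (q(y) = 4 + (y + 6)² = 4 + (6 + y)²)
C(-11, -13)*q(31) = (-13 - 11*(-13) + I*(-11)*√3)*(4 + (6 + 31)²) = (-13 + 143 - 11*I*√3)*(4 + 37²) = (130 - 11*I*√3)*(4 + 1369) = (130 - 11*I*√3)*1373 = 178490 - 15103*I*√3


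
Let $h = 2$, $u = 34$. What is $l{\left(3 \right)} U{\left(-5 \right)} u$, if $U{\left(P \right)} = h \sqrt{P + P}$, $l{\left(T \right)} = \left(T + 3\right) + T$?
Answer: $612 i \sqrt{10} \approx 1935.3 i$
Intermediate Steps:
$l{\left(T \right)} = 3 + 2 T$ ($l{\left(T \right)} = \left(3 + T\right) + T = 3 + 2 T$)
$U{\left(P \right)} = 2 \sqrt{2} \sqrt{P}$ ($U{\left(P \right)} = 2 \sqrt{P + P} = 2 \sqrt{2 P} = 2 \sqrt{2} \sqrt{P}$)
$l{\left(3 \right)} U{\left(-5 \right)} u = \left(3 + 2 \cdot 3\right) 2 \sqrt{2} \sqrt{-5} \cdot 34 = \left(3 + 6\right) 2 \sqrt{2} i \sqrt{5} \cdot 34 = 9 \cdot 2 i \sqrt{10} \cdot 34 = 18 i \sqrt{10} \cdot 34 = 612 i \sqrt{10}$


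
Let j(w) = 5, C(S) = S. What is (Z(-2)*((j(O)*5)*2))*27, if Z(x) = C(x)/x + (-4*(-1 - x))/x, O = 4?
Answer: 4050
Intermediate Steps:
Z(x) = 1 + (4 + 4*x)/x (Z(x) = x/x + (-4*(-1 - x))/x = 1 + (4 + 4*x)/x)
(Z(-2)*((j(O)*5)*2))*27 = ((5 + 4/(-2))*((5*5)*2))*27 = ((5 + 4*(-1/2))*(25*2))*27 = ((5 - 2)*50)*27 = (3*50)*27 = 150*27 = 4050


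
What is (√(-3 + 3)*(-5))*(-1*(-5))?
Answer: 0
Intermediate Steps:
(√(-3 + 3)*(-5))*(-1*(-5)) = (√0*(-5))*5 = (0*(-5))*5 = 0*5 = 0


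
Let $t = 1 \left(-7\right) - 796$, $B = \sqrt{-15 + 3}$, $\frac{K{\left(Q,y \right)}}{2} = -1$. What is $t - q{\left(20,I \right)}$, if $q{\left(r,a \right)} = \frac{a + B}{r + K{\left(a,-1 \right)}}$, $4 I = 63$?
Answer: $- \frac{6431}{8} - \frac{i \sqrt{3}}{9} \approx -803.88 - 0.19245 i$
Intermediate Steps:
$K{\left(Q,y \right)} = -2$ ($K{\left(Q,y \right)} = 2 \left(-1\right) = -2$)
$B = 2 i \sqrt{3}$ ($B = \sqrt{-12} = 2 i \sqrt{3} \approx 3.4641 i$)
$I = \frac{63}{4}$ ($I = \frac{1}{4} \cdot 63 = \frac{63}{4} \approx 15.75$)
$q{\left(r,a \right)} = \frac{a + 2 i \sqrt{3}}{-2 + r}$ ($q{\left(r,a \right)} = \frac{a + 2 i \sqrt{3}}{r - 2} = \frac{a + 2 i \sqrt{3}}{-2 + r}$)
$t = -803$ ($t = -7 - 796 = -803$)
$t - q{\left(20,I \right)} = -803 - \frac{\frac{63}{4} + 2 i \sqrt{3}}{-2 + 20} = -803 - \frac{\frac{63}{4} + 2 i \sqrt{3}}{18} = -803 - \left(\frac{7}{8} + \frac{i \sqrt{3}}{9}\right) = - \frac{6431}{8} - \frac{i \sqrt{3}}{9}$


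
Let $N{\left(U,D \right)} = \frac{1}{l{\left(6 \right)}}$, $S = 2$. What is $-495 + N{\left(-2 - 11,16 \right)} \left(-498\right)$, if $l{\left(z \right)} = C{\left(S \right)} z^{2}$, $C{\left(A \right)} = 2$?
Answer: $- \frac{6023}{12} \approx -501.92$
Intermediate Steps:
$l{\left(z \right)} = 2 z^{2}$
$N{\left(U,D \right)} = \frac{1}{72}$ ($N{\left(U,D \right)} = \frac{1}{2 \cdot 6^{2}} = \frac{1}{2 \cdot 36} = \frac{1}{72}$)
$-495 + N{\left(-2 - 11,16 \right)} \left(-498\right) = -495 + \frac{1}{72} \left(-498\right) = -495 - \frac{83}{12} = - \frac{6023}{12}$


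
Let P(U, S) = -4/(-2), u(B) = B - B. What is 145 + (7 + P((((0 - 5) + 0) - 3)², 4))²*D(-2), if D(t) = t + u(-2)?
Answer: -17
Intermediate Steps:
u(B) = 0
P(U, S) = 2 (P(U, S) = -4*(-½) = 2)
D(t) = t (D(t) = t + 0 = t)
145 + (7 + P((((0 - 5) + 0) - 3)², 4))²*D(-2) = 145 + (7 + 2)²*(-2) = 145 + 9²*(-2) = 145 + 81*(-2) = 145 - 162 = -17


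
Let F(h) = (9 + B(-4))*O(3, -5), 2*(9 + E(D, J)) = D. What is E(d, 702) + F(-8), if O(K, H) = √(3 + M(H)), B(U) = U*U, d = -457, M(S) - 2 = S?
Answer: -475/2 ≈ -237.50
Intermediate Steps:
M(S) = 2 + S
E(D, J) = -9 + D/2
B(U) = U²
O(K, H) = √(5 + H) (O(K, H) = √(3 + (2 + H)) = √(5 + H))
F(h) = 0 (F(h) = (9 + (-4)²)*√(5 - 5) = (9 + 16)*√0 = 25*0 = 0)
E(d, 702) + F(-8) = (-9 + (½)*(-457)) + 0 = (-9 - 457/2) + 0 = -475/2 + 0 = -475/2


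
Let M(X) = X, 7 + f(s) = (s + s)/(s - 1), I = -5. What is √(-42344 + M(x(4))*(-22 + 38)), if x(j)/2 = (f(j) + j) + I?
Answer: 2*I*√95658/3 ≈ 206.19*I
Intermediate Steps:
f(s) = -7 + 2*s/(-1 + s) (f(s) = -7 + (s + s)/(s - 1) = -7 + (2*s)/(-1 + s) = -7 + 2*s/(-1 + s))
x(j) = -10 + 2*j + 2*(7 - 5*j)/(-1 + j) (x(j) = 2*(((7 - 5*j)/(-1 + j) + j) - 5) = 2*((j + (7 - 5*j)/(-1 + j)) - 5) = 2*(-5 + j + (7 - 5*j)/(-1 + j)) = -10 + 2*j + 2*(7 - 5*j)/(-1 + j))
√(-42344 + M(x(4))*(-22 + 38)) = √(-42344 + (2*(12 + 4² - 11*4)/(-1 + 4))*(-22 + 38)) = √(-42344 + (2*(12 + 16 - 44)/3)*16) = √(-42344 + (2*(⅓)*(-16))*16) = √(-42344 - 32/3*16) = √(-42344 - 512/3) = √(-127544/3) = 2*I*√95658/3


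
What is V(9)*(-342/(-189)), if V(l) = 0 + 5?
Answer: 190/21 ≈ 9.0476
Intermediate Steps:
V(l) = 5
V(9)*(-342/(-189)) = 5*(-342/(-189)) = 5*(-342*(-1/189)) = 5*(38/21) = 190/21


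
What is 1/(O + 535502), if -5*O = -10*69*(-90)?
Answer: 1/523082 ≈ 1.9117e-6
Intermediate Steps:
O = -12420 (O = -(-10*69)*(-90)/5 = -(-138)*(-90) = -⅕*62100 = -12420)
1/(O + 535502) = 1/(-12420 + 535502) = 1/523082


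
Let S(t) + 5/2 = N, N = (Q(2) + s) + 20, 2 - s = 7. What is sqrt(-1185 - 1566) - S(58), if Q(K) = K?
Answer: -29/2 + I*sqrt(2751) ≈ -14.5 + 52.45*I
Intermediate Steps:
s = -5 (s = 2 - 1*7 = 2 - 7 = -5)
N = 17 (N = (2 - 5) + 20 = -3 + 20 = 17)
S(t) = 29/2 (S(t) = -5/2 + 17 = 29/2)
sqrt(-1185 - 1566) - S(58) = sqrt(-1185 - 1566) - 1*29/2 = sqrt(-2751) - 29/2 = I*sqrt(2751) - 29/2 = -29/2 + I*sqrt(2751)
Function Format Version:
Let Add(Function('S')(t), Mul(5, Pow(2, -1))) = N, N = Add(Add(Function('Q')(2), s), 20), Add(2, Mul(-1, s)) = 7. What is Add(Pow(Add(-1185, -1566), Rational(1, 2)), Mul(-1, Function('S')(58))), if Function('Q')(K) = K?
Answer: Add(Rational(-29, 2), Mul(I, Pow(2751, Rational(1, 2)))) ≈ Add(-14.500, Mul(52.450, I))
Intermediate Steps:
s = -5 (s = Add(2, Mul(-1, 7)) = Add(2, -7) = -5)
N = 17 (N = Add(Add(2, -5), 20) = Add(-3, 20) = 17)
Function('S')(t) = Rational(29, 2) (Function('S')(t) = Add(Rational(-5, 2), 17) = Rational(29, 2))
Add(Pow(Add(-1185, -1566), Rational(1, 2)), Mul(-1, Function('S')(58))) = Add(Pow(Add(-1185, -1566), Rational(1, 2)), Mul(-1, Rational(29, 2))) = Add(Pow(-2751, Rational(1, 2)), Rational(-29, 2)) = Add(Mul(I, Pow(2751, Rational(1, 2))), Rational(-29, 2)) = Add(Rational(-29, 2), Mul(I, Pow(2751, Rational(1, 2))))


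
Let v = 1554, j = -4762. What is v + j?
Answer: -3208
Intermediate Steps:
v + j = 1554 - 4762 = -3208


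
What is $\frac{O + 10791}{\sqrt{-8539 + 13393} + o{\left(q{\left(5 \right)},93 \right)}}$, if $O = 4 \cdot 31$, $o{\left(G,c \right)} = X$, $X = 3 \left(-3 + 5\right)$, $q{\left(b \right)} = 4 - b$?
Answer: $- \frac{10915}{803} + \frac{10915 \sqrt{4854}}{4818} \approx 144.24$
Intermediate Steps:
$X = 6$ ($X = 3 \cdot 2 = 6$)
$o{\left(G,c \right)} = 6$
$O = 124$
$\frac{O + 10791}{\sqrt{-8539 + 13393} + o{\left(q{\left(5 \right)},93 \right)}} = \frac{124 + 10791}{\sqrt{-8539 + 13393} + 6} = \frac{10915}{\sqrt{4854} + 6} = \frac{10915}{6 + \sqrt{4854}}$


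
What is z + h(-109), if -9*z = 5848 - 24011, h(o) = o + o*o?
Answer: 124111/9 ≈ 13790.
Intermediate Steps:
h(o) = o + o**2
z = 18163/9 (z = -(5848 - 24011)/9 = -1/9*(-18163) = 18163/9 ≈ 2018.1)
z + h(-109) = 18163/9 - 109*(1 - 109) = 18163/9 - 109*(-108) = 18163/9 + 11772 = 124111/9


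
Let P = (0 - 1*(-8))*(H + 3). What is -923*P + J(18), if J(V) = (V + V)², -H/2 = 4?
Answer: 38216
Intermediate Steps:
H = -8 (H = -2*4 = -8)
J(V) = 4*V² (J(V) = (2*V)² = 4*V²)
P = -40 (P = (0 - 1*(-8))*(-8 + 3) = (0 + 8)*(-5) = 8*(-5) = -40)
-923*P + J(18) = -923*(-40) + 4*18² = 36920 + 4*324 = 36920 + 1296 = 38216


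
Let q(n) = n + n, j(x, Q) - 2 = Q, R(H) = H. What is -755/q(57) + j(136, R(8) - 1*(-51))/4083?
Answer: -1025237/155154 ≈ -6.6079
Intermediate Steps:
j(x, Q) = 2 + Q
q(n) = 2*n
-755/q(57) + j(136, R(8) - 1*(-51))/4083 = -755/(2*57) + (2 + (8 - 1*(-51)))/4083 = -755/114 + (2 + (8 + 51))*(1/4083) = -755*1/114 + (2 + 59)*(1/4083) = -755/114 + 61*(1/4083) = -755/114 + 61/4083 = -1025237/155154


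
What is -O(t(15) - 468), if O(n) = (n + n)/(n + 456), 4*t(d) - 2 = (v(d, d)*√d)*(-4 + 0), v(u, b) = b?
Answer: 16010/12971 - 54720*√15/12971 ≈ -15.104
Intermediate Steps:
t(d) = ½ - d^(3/2) (t(d) = ½ + ((d*√d)*(-4 + 0))/4 = ½ + (d^(3/2)*(-4))/4 = ½ + (-4*d^(3/2))/4 = ½ - d^(3/2))
O(n) = 2*n/(456 + n) (O(n) = (2*n)/(456 + n) = 2*n/(456 + n))
-O(t(15) - 468) = -2*((½ - 15^(3/2)) - 468)/(456 + ((½ - 15^(3/2)) - 468)) = -2*((½ - 15*√15) - 468)/(456 + ((½ - 15*√15) - 468)) = -2*(-935/2 - 15*√15)/(456 + (-935/2 - 15*√15)) = -2*(-935/2 - 15*√15)/(-23/2 - 15*√15)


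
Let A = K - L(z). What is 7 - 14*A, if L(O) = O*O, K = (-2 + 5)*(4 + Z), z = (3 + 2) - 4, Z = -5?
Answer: 63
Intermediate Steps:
z = 1 (z = 5 - 4 = 1)
K = -3 (K = (-2 + 5)*(4 - 5) = 3*(-1) = -3)
L(O) = O²
A = -4 (A = -3 - 1*1² = -3 - 1*1 = -3 - 1 = -4)
7 - 14*A = 7 - 14*(-4) = 7 + 56 = 63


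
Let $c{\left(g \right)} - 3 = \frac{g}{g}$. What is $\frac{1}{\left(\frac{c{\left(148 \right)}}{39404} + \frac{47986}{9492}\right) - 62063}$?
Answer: $- \frac{46752846}{2901385521509} \approx -1.6114 \cdot 10^{-5}$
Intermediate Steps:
$c{\left(g \right)} = 4$ ($c{\left(g \right)} = 3 + \frac{g}{g} = 3 + 1 = 4$)
$\frac{1}{\left(\frac{c{\left(148 \right)}}{39404} + \frac{47986}{9492}\right) - 62063} = \frac{1}{\left(\frac{4}{39404} + \frac{47986}{9492}\right) - 62063} = \frac{1}{\left(4 \cdot \frac{1}{39404} + 47986 \cdot \frac{1}{9492}\right) - 62063} = \frac{1}{\left(\frac{1}{9851} + \frac{23993}{4746}\right) - 62063} = \frac{1}{\frac{236359789}{46752846} - 62063} = \frac{1}{- \frac{2901385521509}{46752846}} = - \frac{46752846}{2901385521509}$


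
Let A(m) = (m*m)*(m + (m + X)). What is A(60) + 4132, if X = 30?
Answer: 544132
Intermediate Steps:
A(m) = m²*(30 + 2*m) (A(m) = (m*m)*(m + (m + 30)) = m²*(m + (30 + m)) = m²*(30 + 2*m))
A(60) + 4132 = 2*60²*(15 + 60) + 4132 = 2*3600*75 + 4132 = 540000 + 4132 = 544132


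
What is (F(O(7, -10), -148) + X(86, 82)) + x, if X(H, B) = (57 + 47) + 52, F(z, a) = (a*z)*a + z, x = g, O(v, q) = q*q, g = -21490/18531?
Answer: 40595024846/18531 ≈ 2.1907e+6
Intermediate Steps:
g = -21490/18531 (g = -21490*1/18531 = -21490/18531 ≈ -1.1597)
O(v, q) = q**2
x = -21490/18531 ≈ -1.1597
F(z, a) = z + z*a**2 (F(z, a) = z*a**2 + z = z + z*a**2)
X(H, B) = 156 (X(H, B) = 104 + 52 = 156)
(F(O(7, -10), -148) + X(86, 82)) + x = ((-10)**2*(1 + (-148)**2) + 156) - 21490/18531 = (100*(1 + 21904) + 156) - 21490/18531 = (100*21905 + 156) - 21490/18531 = (2190500 + 156) - 21490/18531 = 2190656 - 21490/18531 = 40595024846/18531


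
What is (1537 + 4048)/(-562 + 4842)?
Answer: 1117/856 ≈ 1.3049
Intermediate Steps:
(1537 + 4048)/(-562 + 4842) = 5585/4280 = 5585*(1/4280) = 1117/856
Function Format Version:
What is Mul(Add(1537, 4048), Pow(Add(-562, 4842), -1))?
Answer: Rational(1117, 856) ≈ 1.3049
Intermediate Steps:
Mul(Add(1537, 4048), Pow(Add(-562, 4842), -1)) = Mul(5585, Pow(4280, -1)) = Mul(5585, Rational(1, 4280)) = Rational(1117, 856)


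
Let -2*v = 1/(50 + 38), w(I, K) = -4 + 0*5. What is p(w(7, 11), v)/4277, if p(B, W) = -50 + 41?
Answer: -9/4277 ≈ -0.0021043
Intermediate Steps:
w(I, K) = -4 (w(I, K) = -4 + 0 = -4)
v = -1/176 (v = -1/(2*(50 + 38)) = -1/2/88 = -1/2*1/88 = -1/176 ≈ -0.0056818)
p(B, W) = -9
p(w(7, 11), v)/4277 = -9/4277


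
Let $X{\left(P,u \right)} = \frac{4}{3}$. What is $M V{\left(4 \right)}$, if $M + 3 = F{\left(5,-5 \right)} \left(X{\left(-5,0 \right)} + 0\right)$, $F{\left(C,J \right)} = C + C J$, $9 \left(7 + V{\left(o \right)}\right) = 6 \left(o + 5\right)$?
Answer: $\frac{89}{3} \approx 29.667$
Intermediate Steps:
$V{\left(o \right)} = - \frac{11}{3} + \frac{2 o}{3}$ ($V{\left(o \right)} = -7 + \frac{6 \left(o + 5\right)}{9} = -7 + \frac{6 \left(5 + o\right)}{9} = -7 + \frac{30 + 6 o}{9} = -7 + \left(\frac{10}{3} + \frac{2 o}{3}\right) = - \frac{11}{3} + \frac{2 o}{3}$)
$X{\left(P,u \right)} = \frac{4}{3}$ ($X{\left(P,u \right)} = 4 \cdot \frac{1}{3} = \frac{4}{3}$)
$M = - \frac{89}{3}$ ($M = -3 + 5 \left(1 - 5\right) \left(\frac{4}{3} + 0\right) = -3 + 5 \left(-4\right) \frac{4}{3} = -3 - \frac{80}{3} = - \frac{89}{3} \approx -29.667$)
$M V{\left(4 \right)} = - \frac{89 \left(- \frac{11}{3} + \frac{2}{3} \cdot 4\right)}{3} = - \frac{89 \left(- \frac{11}{3} + \frac{8}{3}\right)}{3} = \left(- \frac{89}{3}\right) \left(-1\right) = \frac{89}{3}$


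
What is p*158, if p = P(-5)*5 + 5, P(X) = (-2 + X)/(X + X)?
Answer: 1343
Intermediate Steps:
P(X) = (-2 + X)/(2*X) (P(X) = (-2 + X)/((2*X)) = (-2 + X)*(1/(2*X)) = (-2 + X)/(2*X))
p = 17/2 (p = ((½)*(-2 - 5)/(-5))*5 + 5 = ((½)*(-⅕)*(-7))*5 + 5 = (7/10)*5 + 5 = 7/2 + 5 = 17/2 ≈ 8.5000)
p*158 = (17/2)*158 = 1343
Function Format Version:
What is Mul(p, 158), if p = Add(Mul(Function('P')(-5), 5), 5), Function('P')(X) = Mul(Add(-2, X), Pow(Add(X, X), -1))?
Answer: 1343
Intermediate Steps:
Function('P')(X) = Mul(Rational(1, 2), Pow(X, -1), Add(-2, X)) (Function('P')(X) = Mul(Add(-2, X), Pow(Mul(2, X), -1)) = Mul(Add(-2, X), Mul(Rational(1, 2), Pow(X, -1))) = Mul(Rational(1, 2), Pow(X, -1), Add(-2, X)))
p = Rational(17, 2) (p = Add(Mul(Mul(Rational(1, 2), Pow(-5, -1), Add(-2, -5)), 5), 5) = Add(Mul(Mul(Rational(1, 2), Rational(-1, 5), -7), 5), 5) = Add(Mul(Rational(7, 10), 5), 5) = Add(Rational(7, 2), 5) = Rational(17, 2) ≈ 8.5000)
Mul(p, 158) = Mul(Rational(17, 2), 158) = 1343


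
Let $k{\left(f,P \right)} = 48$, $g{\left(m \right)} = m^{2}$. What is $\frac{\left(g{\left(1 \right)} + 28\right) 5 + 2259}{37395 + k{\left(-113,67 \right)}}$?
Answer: $\frac{2404}{37443} \approx 0.064204$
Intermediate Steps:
$\frac{\left(g{\left(1 \right)} + 28\right) 5 + 2259}{37395 + k{\left(-113,67 \right)}} = \frac{\left(1^{2} + 28\right) 5 + 2259}{37395 + 48} = \frac{\left(1 + 28\right) 5 + 2259}{37443} = \left(29 \cdot 5 + 2259\right) \frac{1}{37443} = \left(145 + 2259\right) \frac{1}{37443} = 2404 \cdot \frac{1}{37443} = \frac{2404}{37443}$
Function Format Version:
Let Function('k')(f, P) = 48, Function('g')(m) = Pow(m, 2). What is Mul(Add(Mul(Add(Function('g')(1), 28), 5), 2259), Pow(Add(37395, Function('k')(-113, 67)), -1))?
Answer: Rational(2404, 37443) ≈ 0.064204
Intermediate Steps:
Mul(Add(Mul(Add(Function('g')(1), 28), 5), 2259), Pow(Add(37395, Function('k')(-113, 67)), -1)) = Mul(Add(Mul(Add(Pow(1, 2), 28), 5), 2259), Pow(Add(37395, 48), -1)) = Mul(Add(Mul(Add(1, 28), 5), 2259), Pow(37443, -1)) = Mul(Add(Mul(29, 5), 2259), Rational(1, 37443)) = Mul(Add(145, 2259), Rational(1, 37443)) = Mul(2404, Rational(1, 37443)) = Rational(2404, 37443)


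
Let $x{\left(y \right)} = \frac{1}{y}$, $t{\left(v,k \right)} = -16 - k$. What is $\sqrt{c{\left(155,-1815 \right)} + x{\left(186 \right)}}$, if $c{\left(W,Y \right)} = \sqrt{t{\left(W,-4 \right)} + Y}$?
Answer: $\frac{\sqrt{186 + 103788 i \sqrt{203}}}{186} \approx 4.6232 + 4.6227 i$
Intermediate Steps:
$c{\left(W,Y \right)} = \sqrt{-12 + Y}$ ($c{\left(W,Y \right)} = \sqrt{\left(-16 - -4\right) + Y} = \sqrt{\left(-16 + 4\right) + Y} = \sqrt{-12 + Y}$)
$\sqrt{c{\left(155,-1815 \right)} + x{\left(186 \right)}} = \sqrt{\sqrt{-12 - 1815} + \frac{1}{186}} = \sqrt{\sqrt{-1827} + \frac{1}{186}} = \sqrt{3 i \sqrt{203} + \frac{1}{186}} = \sqrt{\frac{1}{186} + 3 i \sqrt{203}}$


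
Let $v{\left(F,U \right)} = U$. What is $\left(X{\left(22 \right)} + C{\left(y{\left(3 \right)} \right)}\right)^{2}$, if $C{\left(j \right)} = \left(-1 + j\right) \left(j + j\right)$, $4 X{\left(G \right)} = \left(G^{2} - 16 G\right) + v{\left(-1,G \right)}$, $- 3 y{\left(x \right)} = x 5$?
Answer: $\frac{38809}{4} \approx 9702.3$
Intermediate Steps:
$y{\left(x \right)} = - \frac{5 x}{3}$ ($y{\left(x \right)} = - \frac{x 5}{3} = - \frac{5 x}{3}$)
$X{\left(G \right)} = - \frac{15 G}{4} + \frac{G^{2}}{4}$ ($X{\left(G \right)} = \frac{\left(G^{2} - 16 G\right) + G}{4} = \frac{G^{2} - 15 G}{4} = - \frac{15 G}{4} + \frac{G^{2}}{4}$)
$C{\left(j \right)} = 2 j \left(-1 + j\right)$ ($C{\left(j \right)} = \left(-1 + j\right) 2 j = 2 j \left(-1 + j\right)$)
$\left(X{\left(22 \right)} + C{\left(y{\left(3 \right)} \right)}\right)^{2} = \left(\frac{1}{4} \cdot 22 \left(-15 + 22\right) + 2 \left(\left(- \frac{5}{3}\right) 3\right) \left(-1 - 5\right)\right)^{2} = \left(\frac{1}{4} \cdot 22 \cdot 7 + 2 \left(-5\right) \left(-1 - 5\right)\right)^{2} = \left(\frac{77}{2} + 2 \left(-5\right) \left(-6\right)\right)^{2} = \left(\frac{77}{2} + 60\right)^{2} = \left(\frac{197}{2}\right)^{2} = \frac{38809}{4}$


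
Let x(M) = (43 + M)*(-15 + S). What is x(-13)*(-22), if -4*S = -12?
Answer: 7920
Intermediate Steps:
S = 3 (S = -¼*(-12) = 3)
x(M) = -516 - 12*M (x(M) = (43 + M)*(-15 + 3) = (43 + M)*(-12) = -516 - 12*M)
x(-13)*(-22) = (-516 - 12*(-13))*(-22) = (-516 + 156)*(-22) = -360*(-22) = 7920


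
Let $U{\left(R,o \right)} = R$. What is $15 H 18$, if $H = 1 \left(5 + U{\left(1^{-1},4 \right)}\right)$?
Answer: $1620$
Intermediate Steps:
$H = 6$ ($H = 1 \left(5 + 1^{-1}\right) = 1 \left(5 + 1\right) = 1 \cdot 6 = 6$)
$15 H 18 = 15 \cdot 6 \cdot 18 = 90 \cdot 18 = 1620$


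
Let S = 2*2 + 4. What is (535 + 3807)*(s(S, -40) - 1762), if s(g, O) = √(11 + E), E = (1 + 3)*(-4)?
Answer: -7650604 + 4342*I*√5 ≈ -7.6506e+6 + 9709.0*I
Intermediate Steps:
E = -16 (E = 4*(-4) = -16)
S = 8 (S = 4 + 4 = 8)
s(g, O) = I*√5 (s(g, O) = √(11 - 16) = √(-5) = I*√5)
(535 + 3807)*(s(S, -40) - 1762) = (535 + 3807)*(I*√5 - 1762) = 4342*(-1762 + I*√5) = -7650604 + 4342*I*√5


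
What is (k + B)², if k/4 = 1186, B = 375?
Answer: 26204161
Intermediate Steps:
k = 4744 (k = 4*1186 = 4744)
(k + B)² = (4744 + 375)² = 5119² = 26204161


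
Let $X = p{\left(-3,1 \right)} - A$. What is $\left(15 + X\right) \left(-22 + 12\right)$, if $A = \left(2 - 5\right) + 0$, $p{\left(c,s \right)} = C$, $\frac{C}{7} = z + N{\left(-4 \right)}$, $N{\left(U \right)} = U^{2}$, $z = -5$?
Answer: $-950$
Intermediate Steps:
$C = 77$ ($C = 7 \left(-5 + \left(-4\right)^{2}\right) = 7 \left(-5 + 16\right) = 7 \cdot 11 = 77$)
$p{\left(c,s \right)} = 77$
$A = -3$ ($A = -3 + 0 = -3$)
$X = 80$ ($X = 77 - -3 = 77 + 3 = 80$)
$\left(15 + X\right) \left(-22 + 12\right) = \left(15 + 80\right) \left(-22 + 12\right) = 95 \left(-10\right) = -950$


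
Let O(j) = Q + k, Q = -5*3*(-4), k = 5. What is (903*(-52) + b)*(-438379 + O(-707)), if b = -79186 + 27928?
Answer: 43048571196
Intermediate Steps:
Q = 60 (Q = -15*(-4) = 60)
b = -51258
O(j) = 65 (O(j) = 60 + 5 = 65)
(903*(-52) + b)*(-438379 + O(-707)) = (903*(-52) - 51258)*(-438379 + 65) = (-46956 - 51258)*(-438314) = -98214*(-438314) = 43048571196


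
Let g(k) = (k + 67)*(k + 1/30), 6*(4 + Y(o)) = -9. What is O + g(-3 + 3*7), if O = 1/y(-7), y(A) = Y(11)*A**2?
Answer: 4957171/3234 ≈ 1532.8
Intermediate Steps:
Y(o) = -11/2 (Y(o) = -4 + (1/6)*(-9) = -4 - 3/2 = -11/2)
y(A) = -11*A**2/2
g(k) = (67 + k)*(1/30 + k) (g(k) = (67 + k)*(k + 1/30) = (67 + k)*(1/30 + k))
O = -2/539 (O = 1/(-11/2*(-7)**2) = 1/(-11/2*49) = 1/(-539/2) = -2/539 ≈ -0.0037106)
O + g(-3 + 3*7) = -2/539 + (67/30 + (-3 + 3*7)**2 + 2011*(-3 + 3*7)/30) = -2/539 + (67/30 + (-3 + 21)**2 + 2011*(-3 + 21)/30) = -2/539 + (67/30 + 18**2 + (2011/30)*18) = -2/539 + (67/30 + 324 + 6033/5) = -2/539 + 9197/6 = 4957171/3234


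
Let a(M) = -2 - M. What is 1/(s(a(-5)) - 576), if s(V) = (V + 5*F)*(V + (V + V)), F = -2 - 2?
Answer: -1/729 ≈ -0.0013717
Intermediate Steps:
F = -4
s(V) = 3*V*(-20 + V) (s(V) = (V + 5*(-4))*(V + (V + V)) = (V - 20)*(V + 2*V) = (-20 + V)*(3*V) = 3*V*(-20 + V))
1/(s(a(-5)) - 576) = 1/(3*(-2 - 1*(-5))*(-20 + (-2 - 1*(-5))) - 576) = 1/(3*(-2 + 5)*(-20 + (-2 + 5)) - 576) = 1/(3*3*(-20 + 3) - 576) = 1/(3*3*(-17) - 576) = 1/(-153 - 576) = 1/(-729) = -1/729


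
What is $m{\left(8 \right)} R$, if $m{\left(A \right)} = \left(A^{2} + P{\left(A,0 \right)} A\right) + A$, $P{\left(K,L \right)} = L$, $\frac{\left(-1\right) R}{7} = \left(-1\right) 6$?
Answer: $3024$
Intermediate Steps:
$R = 42$ ($R = - 7 \left(\left(-1\right) 6\right) = \left(-7\right) \left(-6\right) = 42$)
$m{\left(A \right)} = A + A^{2}$ ($m{\left(A \right)} = \left(A^{2} + 0 A\right) + A = \left(A^{2} + 0\right) + A = A^{2} + A = A + A^{2}$)
$m{\left(8 \right)} R = 8 \left(1 + 8\right) 42 = 8 \cdot 9 \cdot 42 = 72 \cdot 42 = 3024$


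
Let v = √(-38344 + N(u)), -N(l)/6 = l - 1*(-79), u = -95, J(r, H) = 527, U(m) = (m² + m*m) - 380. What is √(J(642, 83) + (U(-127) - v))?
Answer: √(32405 - 2*I*√9562) ≈ 180.01 - 0.5432*I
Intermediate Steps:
U(m) = -380 + 2*m² (U(m) = (m² + m²) - 380 = 2*m² - 380 = -380 + 2*m²)
N(l) = -474 - 6*l (N(l) = -6*(l - 1*(-79)) = -6*(l + 79) = -6*(79 + l) = -474 - 6*l)
v = 2*I*√9562 (v = √(-38344 + (-474 - 6*(-95))) = √(-38344 + (-474 + 570)) = √(-38344 + 96) = √(-38248) = 2*I*√9562 ≈ 195.57*I)
√(J(642, 83) + (U(-127) - v)) = √(527 + ((-380 + 2*(-127)²) - 2*I*√9562)) = √(527 + ((-380 + 2*16129) - 2*I*√9562)) = √(527 + ((-380 + 32258) - 2*I*√9562)) = √(527 + (31878 - 2*I*√9562)) = √(32405 - 2*I*√9562)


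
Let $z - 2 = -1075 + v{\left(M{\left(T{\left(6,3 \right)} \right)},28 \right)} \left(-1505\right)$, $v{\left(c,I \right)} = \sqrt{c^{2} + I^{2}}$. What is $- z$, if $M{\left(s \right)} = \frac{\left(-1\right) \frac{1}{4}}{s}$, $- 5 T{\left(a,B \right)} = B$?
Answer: $1073 + \frac{1505 \sqrt{112921}}{12} \approx 43218.0$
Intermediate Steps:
$T{\left(a,B \right)} = - \frac{B}{5}$
$M{\left(s \right)} = - \frac{1}{4 s}$ ($M{\left(s \right)} = \frac{\left(-1\right) \frac{1}{4}}{s} = - \frac{1}{4 s}$)
$v{\left(c,I \right)} = \sqrt{I^{2} + c^{2}}$
$z = -1073 - \frac{1505 \sqrt{112921}}{12}$ ($z = 2 + \left(-1075 + \sqrt{28^{2} + \left(- \frac{1}{4 \left(\left(- \frac{1}{5}\right) 3\right)}\right)^{2}} \left(-1505\right)\right) = 2 + \left(-1075 + \sqrt{784 + \left(- \frac{1}{4 \left(- \frac{3}{5}\right)}\right)^{2}} \left(-1505\right)\right) = 2 + \left(-1075 + \sqrt{784 + \left(\left(- \frac{1}{4}\right) \left(- \frac{5}{3}\right)\right)^{2}} \left(-1505\right)\right) = 2 + \left(-1075 + \sqrt{784 + \left(\frac{5}{12}\right)^{2}} \left(-1505\right)\right) = 2 + \left(-1075 + \sqrt{784 + \frac{25}{144}} \left(-1505\right)\right) = 2 + \left(-1075 + \sqrt{\frac{112921}{144}} \left(-1505\right)\right) = 2 + \left(-1075 + \frac{\sqrt{112921}}{12} \left(-1505\right)\right) = 2 - \left(1075 + \frac{1505 \sqrt{112921}}{12}\right) = -1073 - \frac{1505 \sqrt{112921}}{12} \approx -43218.0$)
$- z = - (-1073 - \frac{1505 \sqrt{112921}}{12}) = 1073 + \frac{1505 \sqrt{112921}}{12}$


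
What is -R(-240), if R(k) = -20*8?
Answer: 160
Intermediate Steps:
R(k) = -160
-R(-240) = -1*(-160) = 160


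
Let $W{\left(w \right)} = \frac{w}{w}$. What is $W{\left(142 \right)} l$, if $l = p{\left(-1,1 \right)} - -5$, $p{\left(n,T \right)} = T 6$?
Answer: $11$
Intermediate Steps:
$p{\left(n,T \right)} = 6 T$
$W{\left(w \right)} = 1$
$l = 11$ ($l = 6 \cdot 1 - -5 = 6 + 5 = 11$)
$W{\left(142 \right)} l = 1 \cdot 11 = 11$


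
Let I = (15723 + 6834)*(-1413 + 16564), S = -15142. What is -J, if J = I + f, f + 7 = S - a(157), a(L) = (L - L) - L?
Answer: -341746115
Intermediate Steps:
a(L) = -L (a(L) = 0 - L = -L)
f = -14992 (f = -7 + (-15142 - (-1)*157) = -7 + (-15142 - 1*(-157)) = -7 + (-15142 + 157) = -7 - 14985 = -14992)
I = 341761107 (I = 22557*15151 = 341761107)
J = 341746115 (J = 341761107 - 14992 = 341746115)
-J = -1*341746115 = -341746115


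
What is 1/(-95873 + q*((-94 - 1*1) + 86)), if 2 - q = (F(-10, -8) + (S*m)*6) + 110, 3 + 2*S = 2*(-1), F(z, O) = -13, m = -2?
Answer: -1/94748 ≈ -1.0554e-5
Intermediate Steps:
S = -5/2 (S = -3/2 + (2*(-1))/2 = -3/2 + (½)*(-2) = -3/2 - 1 = -5/2 ≈ -2.5000)
q = -125 (q = 2 - ((-13 - 5/2*(-2)*6) + 110) = 2 - ((-13 + 5*6) + 110) = 2 - ((-13 + 30) + 110) = 2 - (17 + 110) = 2 - 1*127 = 2 - 127 = -125)
1/(-95873 + q*((-94 - 1*1) + 86)) = 1/(-95873 - 125*((-94 - 1*1) + 86)) = 1/(-95873 - 125*((-94 - 1) + 86)) = 1/(-95873 - 125*(-95 + 86)) = 1/(-95873 - 125*(-9)) = 1/(-95873 + 1125) = 1/(-94748) = -1/94748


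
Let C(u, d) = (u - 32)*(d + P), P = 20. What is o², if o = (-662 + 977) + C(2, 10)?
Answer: 342225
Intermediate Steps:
C(u, d) = (-32 + u)*(20 + d) (C(u, d) = (u - 32)*(d + 20) = (-32 + u)*(20 + d))
o = -585 (o = (-662 + 977) + (-640 - 32*10 + 20*2 + 10*2) = 315 + (-640 - 320 + 40 + 20) = 315 - 900 = -585)
o² = (-585)² = 342225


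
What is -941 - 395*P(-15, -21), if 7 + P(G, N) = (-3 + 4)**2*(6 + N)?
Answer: 7749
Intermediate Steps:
P(G, N) = -1 + N (P(G, N) = -7 + (-3 + 4)**2*(6 + N) = -7 + 1**2*(6 + N) = -7 + 1*(6 + N) = -7 + (6 + N) = -1 + N)
-941 - 395*P(-15, -21) = -941 - 395*(-1 - 21) = -941 - 395*(-22) = -941 + 8690 = 7749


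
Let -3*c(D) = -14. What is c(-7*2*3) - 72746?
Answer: -218224/3 ≈ -72741.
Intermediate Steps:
c(D) = 14/3 (c(D) = -⅓*(-14) = 14/3)
c(-7*2*3) - 72746 = 14/3 - 72746 = -218224/3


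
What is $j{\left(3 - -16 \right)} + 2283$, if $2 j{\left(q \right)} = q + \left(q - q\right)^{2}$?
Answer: $\frac{4585}{2} \approx 2292.5$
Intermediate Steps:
$j{\left(q \right)} = \frac{q}{2}$ ($j{\left(q \right)} = \frac{q + \left(q - q\right)^{2}}{2} = \frac{q + 0^{2}}{2} = \frac{q + 0}{2} = \frac{q}{2}$)
$j{\left(3 - -16 \right)} + 2283 = \frac{3 - -16}{2} + 2283 = \frac{3 + 16}{2} + 2283 = \frac{1}{2} \cdot 19 + 2283 = \frac{19}{2} + 2283 = \frac{4585}{2}$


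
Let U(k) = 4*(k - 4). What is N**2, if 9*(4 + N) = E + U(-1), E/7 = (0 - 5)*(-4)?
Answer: 784/9 ≈ 87.111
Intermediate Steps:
U(k) = -16 + 4*k (U(k) = 4*(-4 + k) = -16 + 4*k)
E = 140 (E = 7*((0 - 5)*(-4)) = 7*(-5*(-4)) = 7*20 = 140)
N = 28/3 (N = -4 + (140 + (-16 + 4*(-1)))/9 = -4 + (140 + (-16 - 4))/9 = -4 + (140 - 20)/9 = -4 + (1/9)*120 = -4 + 40/3 = 28/3 ≈ 9.3333)
N**2 = (28/3)**2 = 784/9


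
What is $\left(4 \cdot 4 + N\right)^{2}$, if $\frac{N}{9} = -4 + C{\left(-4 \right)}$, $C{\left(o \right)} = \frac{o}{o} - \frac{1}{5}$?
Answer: $\frac{4096}{25} \approx 163.84$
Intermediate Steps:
$C{\left(o \right)} = \frac{4}{5}$ ($C{\left(o \right)} = 1 - \frac{1}{5} = \frac{4}{5}$)
$N = - \frac{144}{5}$ ($N = 9 \left(-4 + \frac{4}{5}\right) = 9 \left(- \frac{16}{5}\right) = - \frac{144}{5} \approx -28.8$)
$\left(4 \cdot 4 + N\right)^{2} = \left(4 \cdot 4 - \frac{144}{5}\right)^{2} = \left(16 - \frac{144}{5}\right)^{2} = \left(- \frac{64}{5}\right)^{2} = \frac{4096}{25}$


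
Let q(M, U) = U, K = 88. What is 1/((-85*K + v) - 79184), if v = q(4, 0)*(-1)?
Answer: -1/86664 ≈ -1.1539e-5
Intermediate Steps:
v = 0 (v = 0*(-1) = 0)
1/((-85*K + v) - 79184) = 1/((-85*88 + 0) - 79184) = 1/((-7480 + 0) - 79184) = 1/(-7480 - 79184) = 1/(-86664) = -1/86664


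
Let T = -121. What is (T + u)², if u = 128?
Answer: 49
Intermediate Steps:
(T + u)² = (-121 + 128)² = 7² = 49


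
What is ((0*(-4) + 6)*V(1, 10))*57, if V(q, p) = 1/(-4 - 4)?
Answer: -171/4 ≈ -42.750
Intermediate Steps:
V(q, p) = -⅛ (V(q, p) = 1/(-8) = -⅛)
((0*(-4) + 6)*V(1, 10))*57 = ((0*(-4) + 6)*(-⅛))*57 = ((0 + 6)*(-⅛))*57 = (6*(-⅛))*57 = -¾*57 = -171/4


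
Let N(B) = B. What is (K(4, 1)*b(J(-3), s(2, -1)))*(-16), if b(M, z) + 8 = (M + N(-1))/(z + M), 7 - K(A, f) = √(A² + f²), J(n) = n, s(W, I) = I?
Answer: 784 - 112*√17 ≈ 322.21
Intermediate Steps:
K(A, f) = 7 - √(A² + f²)
b(M, z) = -8 + (-1 + M)/(M + z) (b(M, z) = -8 + (M - 1)/(z + M) = -8 + (-1 + M)/(M + z))
(K(4, 1)*b(J(-3), s(2, -1)))*(-16) = ((7 - √(4² + 1²))*((-1 - 8*(-1) - 7*(-3))/(-3 - 1)))*(-16) = ((7 - √(16 + 1))*((-1 + 8 + 21)/(-4)))*(-16) = ((7 - √17)*(-¼*28))*(-16) = ((7 - √17)*(-7))*(-16) = (-49 + 7*√17)*(-16) = 784 - 112*√17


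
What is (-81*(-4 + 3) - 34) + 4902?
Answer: 4949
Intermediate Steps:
(-81*(-4 + 3) - 34) + 4902 = (-81*(-1) - 34) + 4902 = (-27*(-3) - 34) + 4902 = (81 - 34) + 4902 = 47 + 4902 = 4949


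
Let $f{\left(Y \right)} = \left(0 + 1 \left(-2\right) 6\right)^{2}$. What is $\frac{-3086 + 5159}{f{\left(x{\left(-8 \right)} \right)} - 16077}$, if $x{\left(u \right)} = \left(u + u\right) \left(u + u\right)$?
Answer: $- \frac{691}{5311} \approx -0.13011$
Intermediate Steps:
$x{\left(u \right)} = 4 u^{2}$ ($x{\left(u \right)} = 2 u 2 u = 4 u^{2}$)
$f{\left(Y \right)} = 144$ ($f{\left(Y \right)} = \left(0 - 12\right)^{2} = \left(-12\right)^{2} = 144$)
$\frac{-3086 + 5159}{f{\left(x{\left(-8 \right)} \right)} - 16077} = \frac{-3086 + 5159}{144 - 16077} = \frac{2073}{-15933} = 2073 \left(- \frac{1}{15933}\right) = - \frac{691}{5311}$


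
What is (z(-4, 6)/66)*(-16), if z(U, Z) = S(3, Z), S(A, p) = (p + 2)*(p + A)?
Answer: -192/11 ≈ -17.455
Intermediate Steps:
S(A, p) = (2 + p)*(A + p)
z(U, Z) = 6 + Z**2 + 5*Z (z(U, Z) = Z**2 + 2*3 + 2*Z + 3*Z = Z**2 + 6 + 2*Z + 3*Z = 6 + Z**2 + 5*Z)
(z(-4, 6)/66)*(-16) = ((6 + 6**2 + 5*6)/66)*(-16) = ((6 + 36 + 30)/66)*(-16) = ((1/66)*72)*(-16) = (12/11)*(-16) = -192/11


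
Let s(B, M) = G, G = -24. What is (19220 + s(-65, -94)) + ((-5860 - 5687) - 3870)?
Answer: 3779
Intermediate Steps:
s(B, M) = -24
(19220 + s(-65, -94)) + ((-5860 - 5687) - 3870) = (19220 - 24) + ((-5860 - 5687) - 3870) = 19196 + (-11547 - 3870) = 19196 - 15417 = 3779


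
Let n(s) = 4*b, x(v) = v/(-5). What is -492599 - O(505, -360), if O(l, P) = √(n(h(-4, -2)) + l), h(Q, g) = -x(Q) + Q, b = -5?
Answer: -492599 - √485 ≈ -4.9262e+5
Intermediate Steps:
x(v) = -v/5 (x(v) = v*(-⅕) = -v/5)
h(Q, g) = 6*Q/5 (h(Q, g) = -(-1)*Q/5 + Q = Q/5 + Q = 6*Q/5)
n(s) = -20 (n(s) = 4*(-5) = -20)
O(l, P) = √(-20 + l)
-492599 - O(505, -360) = -492599 - √(-20 + 505) = -492599 - √485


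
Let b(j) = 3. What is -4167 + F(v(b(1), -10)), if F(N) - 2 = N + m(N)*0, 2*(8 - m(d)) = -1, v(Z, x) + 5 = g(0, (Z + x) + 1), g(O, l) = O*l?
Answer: -4170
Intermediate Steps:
v(Z, x) = -5 (v(Z, x) = -5 + 0*((Z + x) + 1) = -5 + 0*(1 + Z + x) = -5 + 0 = -5)
m(d) = 17/2 (m(d) = 8 - ½*(-1) = 8 + ½ = 17/2)
F(N) = 2 + N (F(N) = 2 + (N + (17/2)*0) = 2 + (N + 0) = 2 + N)
-4167 + F(v(b(1), -10)) = -4167 + (2 - 5) = -4167 - 3 = -4170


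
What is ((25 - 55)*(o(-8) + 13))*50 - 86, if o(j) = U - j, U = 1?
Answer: -33086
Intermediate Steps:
o(j) = 1 - j
((25 - 55)*(o(-8) + 13))*50 - 86 = ((25 - 55)*((1 - 1*(-8)) + 13))*50 - 86 = -30*((1 + 8) + 13)*50 - 86 = -30*(9 + 13)*50 - 86 = -30*22*50 - 86 = -660*50 - 86 = -33000 - 86 = -33086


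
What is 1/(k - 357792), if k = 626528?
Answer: 1/268736 ≈ 3.7211e-6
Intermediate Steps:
1/(k - 357792) = 1/(626528 - 357792) = 1/268736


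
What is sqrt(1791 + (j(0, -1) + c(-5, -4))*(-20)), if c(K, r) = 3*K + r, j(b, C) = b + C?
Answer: sqrt(2191) ≈ 46.808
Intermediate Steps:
j(b, C) = C + b
c(K, r) = r + 3*K
sqrt(1791 + (j(0, -1) + c(-5, -4))*(-20)) = sqrt(1791 + ((-1 + 0) + (-4 + 3*(-5)))*(-20)) = sqrt(1791 + (-1 + (-4 - 15))*(-20)) = sqrt(1791 + (-1 - 19)*(-20)) = sqrt(1791 - 20*(-20)) = sqrt(1791 + 400) = sqrt(2191)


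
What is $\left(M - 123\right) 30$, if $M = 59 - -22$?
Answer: $-1260$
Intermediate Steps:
$M = 81$ ($M = 59 + 22 = 81$)
$\left(M - 123\right) 30 = \left(81 - 123\right) 30 = \left(-42\right) 30 = -1260$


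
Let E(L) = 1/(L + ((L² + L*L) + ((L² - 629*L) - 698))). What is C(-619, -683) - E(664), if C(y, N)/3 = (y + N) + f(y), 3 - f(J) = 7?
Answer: -3545782165/904998 ≈ -3918.0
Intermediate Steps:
f(J) = -4 (f(J) = 3 - 1*7 = 3 - 7 = -4)
E(L) = 1/(-698 - 628*L + 3*L²) (E(L) = 1/(L + ((L² + L²) + (-698 + L² - 629*L))) = 1/(L + (2*L² + (-698 + L² - 629*L))) = 1/(L + (-698 - 629*L + 3*L²)) = 1/(-698 - 628*L + 3*L²))
C(y, N) = -12 + 3*N + 3*y (C(y, N) = 3*((y + N) - 4) = 3*((N + y) - 4) = 3*(-4 + N + y) = -12 + 3*N + 3*y)
C(-619, -683) - E(664) = (-12 + 3*(-683) + 3*(-619)) - 1/(-698 - 628*664 + 3*664²) = (-12 - 2049 - 1857) - 1/(-698 - 416992 + 3*440896) = -3918 - 1/(-698 - 416992 + 1322688) = -3918 - 1/904998 = -3545782165/904998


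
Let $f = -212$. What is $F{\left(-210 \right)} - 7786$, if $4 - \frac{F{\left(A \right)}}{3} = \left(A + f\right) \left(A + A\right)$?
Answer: $-539494$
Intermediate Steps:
$F{\left(A \right)} = 12 - 6 A \left(-212 + A\right)$ ($F{\left(A \right)} = 12 - 3 \left(A - 212\right) \left(A + A\right) = 12 - 3 \left(-212 + A\right) 2 A = 12 - 3 \cdot 2 A \left(-212 + A\right) = 12 - 6 A \left(-212 + A\right)$)
$F{\left(-210 \right)} - 7786 = \left(12 - 6 \left(-210\right)^{2} + 1272 \left(-210\right)\right) - 7786 = \left(12 - 264600 - 267120\right) - 7786 = -531708 - 7786 = -539494$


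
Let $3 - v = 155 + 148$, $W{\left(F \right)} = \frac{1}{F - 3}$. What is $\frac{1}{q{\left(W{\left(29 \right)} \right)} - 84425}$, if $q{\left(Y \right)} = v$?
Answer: $- \frac{1}{84725} \approx -1.1803 \cdot 10^{-5}$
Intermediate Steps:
$W{\left(F \right)} = \frac{1}{-3 + F}$
$v = -300$ ($v = 3 - \left(155 + 148\right) = 3 - 303 = -300$)
$q{\left(Y \right)} = -300$
$\frac{1}{q{\left(W{\left(29 \right)} \right)} - 84425} = \frac{1}{-300 - 84425} = \frac{1}{-84725} = - \frac{1}{84725}$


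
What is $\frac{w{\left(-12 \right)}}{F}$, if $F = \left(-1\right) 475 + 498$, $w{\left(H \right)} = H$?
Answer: $- \frac{12}{23} \approx -0.52174$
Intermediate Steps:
$F = 23$ ($F = -475 + 498 = 23$)
$\frac{w{\left(-12 \right)}}{F} = - \frac{12}{23}$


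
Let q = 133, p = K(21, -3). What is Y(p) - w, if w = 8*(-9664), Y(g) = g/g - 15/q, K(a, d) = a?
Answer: 10282614/133 ≈ 77313.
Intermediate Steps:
p = 21
Y(g) = 118/133 (Y(g) = g/g - 15/133 = 1 - 15*1/133 = 1 - 15/133 = 118/133)
w = -77312
Y(p) - w = 118/133 - 1*(-77312) = 118/133 + 77312 = 10282614/133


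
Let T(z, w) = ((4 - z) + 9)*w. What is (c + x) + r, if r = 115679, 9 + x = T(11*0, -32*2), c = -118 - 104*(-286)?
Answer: 144464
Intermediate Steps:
c = 29626 (c = -118 + 29744 = 29626)
T(z, w) = w*(13 - z) (T(z, w) = (13 - z)*w = w*(13 - z))
x = -841 (x = -9 + (-32*2)*(13 - 11*0) = -9 - 64*(13 - 1*0) = -9 - 64*(13 + 0) = -9 - 64*13 = -9 - 832 = -841)
(c + x) + r = (29626 - 841) + 115679 = 28785 + 115679 = 144464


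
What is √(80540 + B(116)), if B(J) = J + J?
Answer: 2*√20193 ≈ 284.20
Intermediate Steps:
B(J) = 2*J
√(80540 + B(116)) = √(80540 + 2*116) = √(80540 + 232) = √80772 = 2*√20193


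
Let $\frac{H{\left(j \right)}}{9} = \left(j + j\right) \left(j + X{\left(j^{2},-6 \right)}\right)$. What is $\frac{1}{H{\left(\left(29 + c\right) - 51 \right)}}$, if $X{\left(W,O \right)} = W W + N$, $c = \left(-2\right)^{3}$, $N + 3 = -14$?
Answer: $- \frac{1}{437374620} \approx -2.2864 \cdot 10^{-9}$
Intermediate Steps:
$N = -17$ ($N = -3 - 14 = -17$)
$c = -8$
$X{\left(W,O \right)} = -17 + W^{2}$ ($X{\left(W,O \right)} = W W - 17 = W^{2} - 17 = -17 + W^{2}$)
$H{\left(j \right)} = 18 j \left(-17 + j + j^{4}\right)$ ($H{\left(j \right)} = 9 \left(j + j\right) \left(j + \left(-17 + \left(j^{2}\right)^{2}\right)\right) = 9 \cdot 2 j \left(j + \left(-17 + j^{4}\right)\right) = 9 \cdot 2 j \left(-17 + j + j^{4}\right) = 18 j \left(-17 + j + j^{4}\right)$)
$\frac{1}{H{\left(\left(29 + c\right) - 51 \right)}} = \frac{1}{18 \left(\left(29 - 8\right) - 51\right) \left(-17 + \left(\left(29 - 8\right) - 51\right) + \left(\left(29 - 8\right) - 51\right)^{4}\right)} = \frac{1}{18 \left(21 - 51\right) \left(-17 + \left(21 - 51\right) + \left(21 - 51\right)^{4}\right)} = \frac{1}{18 \left(-30\right) \left(-17 - 30 + \left(-30\right)^{4}\right)} = \frac{1}{18 \left(-30\right) \left(-17 - 30 + 810000\right)} = \frac{1}{18 \left(-30\right) 809953} = \frac{1}{-437374620} = - \frac{1}{437374620}$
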